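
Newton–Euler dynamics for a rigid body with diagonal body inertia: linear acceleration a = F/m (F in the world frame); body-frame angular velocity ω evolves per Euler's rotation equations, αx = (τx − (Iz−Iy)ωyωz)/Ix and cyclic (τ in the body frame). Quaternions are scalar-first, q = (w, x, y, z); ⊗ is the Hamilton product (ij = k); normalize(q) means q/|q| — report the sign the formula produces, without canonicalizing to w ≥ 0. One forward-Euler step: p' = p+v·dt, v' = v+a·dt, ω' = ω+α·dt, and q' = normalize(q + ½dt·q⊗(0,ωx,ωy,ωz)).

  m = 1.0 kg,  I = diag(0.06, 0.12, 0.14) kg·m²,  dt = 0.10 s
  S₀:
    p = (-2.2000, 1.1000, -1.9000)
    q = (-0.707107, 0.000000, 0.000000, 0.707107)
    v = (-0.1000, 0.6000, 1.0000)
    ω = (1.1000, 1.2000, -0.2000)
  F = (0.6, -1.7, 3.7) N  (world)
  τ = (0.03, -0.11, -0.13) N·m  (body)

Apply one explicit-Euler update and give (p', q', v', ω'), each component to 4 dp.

p' = (-2.2100, 1.1600, -1.8000)
q' = (-0.6977, -0.0810, -0.0035, 0.7118)
v' = (-0.0400, 0.4300, 1.3700)
ω' = (1.1580, 1.0937, -0.3494)

gyro term ω×Iω = (-0.0048, 0.0176, 0.0792)
(τ − ω×Iω)/I = (0.5800, -1.0633, -1.4943)
ω' = ω + α·dt = (1.1580, 1.0937, -0.3494)
q⊗(0,ω) = (0.1414214, -1.6263461, -0.0707107, 0.1414214)
q' = normalize(q + ½dt·q⊗(0,ω)) = (-0.6977, -0.0810, -0.0035, 0.7118)
linear accel F/m = (0.6000, -1.7000, 3.7000)
p + v·dt = (-2.2100, 1.1600, -1.8000)
new velocity v' = (-0.0400, 0.4300, 1.3700)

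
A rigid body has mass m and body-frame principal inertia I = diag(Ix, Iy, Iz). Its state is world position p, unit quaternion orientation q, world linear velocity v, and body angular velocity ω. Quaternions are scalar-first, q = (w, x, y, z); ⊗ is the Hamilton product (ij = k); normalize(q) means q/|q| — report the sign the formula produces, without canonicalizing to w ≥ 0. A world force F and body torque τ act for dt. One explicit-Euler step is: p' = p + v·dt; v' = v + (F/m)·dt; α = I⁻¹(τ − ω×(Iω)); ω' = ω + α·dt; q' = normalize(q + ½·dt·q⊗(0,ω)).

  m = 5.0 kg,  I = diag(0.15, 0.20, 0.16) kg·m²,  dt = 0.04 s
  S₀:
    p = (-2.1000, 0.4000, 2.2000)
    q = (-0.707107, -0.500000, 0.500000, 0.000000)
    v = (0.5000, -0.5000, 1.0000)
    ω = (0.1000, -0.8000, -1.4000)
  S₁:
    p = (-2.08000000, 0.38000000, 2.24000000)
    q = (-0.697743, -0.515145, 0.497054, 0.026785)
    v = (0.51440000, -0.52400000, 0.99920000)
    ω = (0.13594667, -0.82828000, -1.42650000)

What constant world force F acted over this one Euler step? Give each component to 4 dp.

Δv = v₁−v₀ = (0.01440000, -0.02400000, -0.00080000)
F = m·Δv/dt = (1.8000, -3.0000, -0.1000)

F = (1.8000, -3.0000, -0.1000)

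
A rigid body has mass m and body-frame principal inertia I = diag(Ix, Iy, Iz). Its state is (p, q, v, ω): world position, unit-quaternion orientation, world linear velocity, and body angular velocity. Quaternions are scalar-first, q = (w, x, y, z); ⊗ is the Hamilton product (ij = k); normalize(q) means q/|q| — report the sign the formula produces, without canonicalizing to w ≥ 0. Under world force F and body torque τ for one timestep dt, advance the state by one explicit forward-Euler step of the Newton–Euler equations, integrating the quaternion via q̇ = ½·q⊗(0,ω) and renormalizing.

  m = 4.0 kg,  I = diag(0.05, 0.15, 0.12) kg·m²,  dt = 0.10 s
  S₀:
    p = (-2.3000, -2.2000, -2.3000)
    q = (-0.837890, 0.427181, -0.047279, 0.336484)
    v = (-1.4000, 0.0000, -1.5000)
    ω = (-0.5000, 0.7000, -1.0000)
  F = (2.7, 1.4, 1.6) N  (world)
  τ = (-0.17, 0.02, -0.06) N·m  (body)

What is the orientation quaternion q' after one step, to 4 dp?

q⊗(0,ω) = (0.5831698, 0.2306852, -0.3275840, 1.1132772)
updated quaternion q' = (-0.8070, 0.4378, -0.0635, 0.3913)

q' = (-0.8070, 0.4378, -0.0635, 0.3913)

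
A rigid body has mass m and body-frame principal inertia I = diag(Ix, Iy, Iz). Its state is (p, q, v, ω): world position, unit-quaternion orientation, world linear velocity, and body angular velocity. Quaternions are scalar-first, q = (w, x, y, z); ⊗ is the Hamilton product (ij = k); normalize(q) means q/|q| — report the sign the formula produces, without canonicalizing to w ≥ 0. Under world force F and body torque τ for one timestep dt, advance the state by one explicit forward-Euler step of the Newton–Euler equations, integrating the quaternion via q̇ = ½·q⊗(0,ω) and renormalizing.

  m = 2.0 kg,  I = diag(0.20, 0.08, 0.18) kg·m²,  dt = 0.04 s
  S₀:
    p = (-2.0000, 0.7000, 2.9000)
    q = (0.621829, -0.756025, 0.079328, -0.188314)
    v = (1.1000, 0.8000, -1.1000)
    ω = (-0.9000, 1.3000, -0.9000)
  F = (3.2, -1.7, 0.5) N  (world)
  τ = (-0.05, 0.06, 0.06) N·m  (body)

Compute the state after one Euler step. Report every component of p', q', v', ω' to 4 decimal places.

p + v·dt = (-1.9560, 0.7320, 2.8560)
v + (F/m)dt = (1.1640, 0.7660, -1.0900)
α = I⁻¹(τ − ω×Iω) = (0.3350, 0.5475, -0.4467)
new body rate ω' = (-0.8866, 1.3219, -0.9179)
q⊗(0,ω) = (-0.9530315, -0.3862331, 0.2974378, -1.4710834)
q' = normalize(q + ½dt·q⊗(0,ω)) = (0.6024, -0.7632, 0.0852, -0.2176)

p' = (-1.9560, 0.7320, 2.8560)
q' = (0.6024, -0.7632, 0.0852, -0.2176)
v' = (1.1640, 0.7660, -1.0900)
ω' = (-0.8866, 1.3219, -0.9179)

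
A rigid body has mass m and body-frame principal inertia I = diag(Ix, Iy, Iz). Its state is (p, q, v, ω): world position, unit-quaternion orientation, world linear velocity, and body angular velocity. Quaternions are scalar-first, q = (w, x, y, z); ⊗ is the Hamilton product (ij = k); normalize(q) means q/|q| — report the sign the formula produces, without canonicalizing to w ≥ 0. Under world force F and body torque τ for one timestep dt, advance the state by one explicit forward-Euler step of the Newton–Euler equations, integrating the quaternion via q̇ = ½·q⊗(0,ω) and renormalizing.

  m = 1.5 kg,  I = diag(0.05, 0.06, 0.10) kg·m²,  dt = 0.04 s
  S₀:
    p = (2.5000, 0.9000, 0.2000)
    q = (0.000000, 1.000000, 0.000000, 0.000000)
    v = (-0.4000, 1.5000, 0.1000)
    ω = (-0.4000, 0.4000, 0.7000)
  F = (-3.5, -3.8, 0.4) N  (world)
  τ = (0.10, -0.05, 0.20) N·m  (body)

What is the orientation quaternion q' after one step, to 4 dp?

q' = (0.0080, 0.9998, -0.0140, 0.0080)

q⊗(0,ω) = (0.4000000, 0.0000000, -0.7000000, 0.4000000)
updated quaternion q' = (0.0080, 0.9998, -0.0140, 0.0080)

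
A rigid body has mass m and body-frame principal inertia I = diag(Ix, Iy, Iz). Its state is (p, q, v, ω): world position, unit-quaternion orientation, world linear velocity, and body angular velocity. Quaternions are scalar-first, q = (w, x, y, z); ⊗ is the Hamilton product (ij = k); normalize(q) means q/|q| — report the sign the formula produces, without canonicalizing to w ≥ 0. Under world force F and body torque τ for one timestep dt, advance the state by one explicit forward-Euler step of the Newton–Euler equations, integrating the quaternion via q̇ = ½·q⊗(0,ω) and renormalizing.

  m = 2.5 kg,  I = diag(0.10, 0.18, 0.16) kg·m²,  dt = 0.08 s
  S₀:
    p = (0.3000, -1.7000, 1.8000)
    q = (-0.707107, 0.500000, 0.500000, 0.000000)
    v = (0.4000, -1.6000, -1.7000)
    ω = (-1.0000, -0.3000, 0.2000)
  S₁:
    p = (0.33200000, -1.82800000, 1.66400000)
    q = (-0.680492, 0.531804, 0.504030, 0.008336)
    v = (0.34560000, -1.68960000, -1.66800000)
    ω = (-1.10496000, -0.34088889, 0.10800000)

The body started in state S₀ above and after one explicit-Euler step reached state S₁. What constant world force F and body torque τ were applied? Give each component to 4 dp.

F = (-1.7000, -2.8000, 1.0000)
τ = (-0.1300, -0.0800, -0.1600)

rate change Δω = (-0.10496000, -0.04088889, -0.09200000)
applied torque τ = (-0.1300, -0.0800, -0.1600)
Δv = v₁−v₀ = (-0.05440000, -0.08960000, 0.03200000)
applied force F = (-1.7000, -2.8000, 1.0000)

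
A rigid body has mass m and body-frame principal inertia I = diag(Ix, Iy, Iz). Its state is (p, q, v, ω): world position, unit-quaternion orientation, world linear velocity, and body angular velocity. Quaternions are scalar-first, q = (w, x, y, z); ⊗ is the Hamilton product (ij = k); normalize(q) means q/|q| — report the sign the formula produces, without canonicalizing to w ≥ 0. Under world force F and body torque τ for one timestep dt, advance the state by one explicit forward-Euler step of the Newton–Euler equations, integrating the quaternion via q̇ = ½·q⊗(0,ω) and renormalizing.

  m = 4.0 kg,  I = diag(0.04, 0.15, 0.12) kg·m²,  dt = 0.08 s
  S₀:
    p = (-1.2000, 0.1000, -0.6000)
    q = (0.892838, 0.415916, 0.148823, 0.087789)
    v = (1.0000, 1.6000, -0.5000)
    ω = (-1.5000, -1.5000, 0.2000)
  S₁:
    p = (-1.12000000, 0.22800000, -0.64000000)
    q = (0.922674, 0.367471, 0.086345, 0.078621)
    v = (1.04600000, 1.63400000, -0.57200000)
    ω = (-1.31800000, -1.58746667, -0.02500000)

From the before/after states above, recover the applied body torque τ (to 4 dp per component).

Δω = ω₁−ω₀ = (0.18200000, -0.08746667, -0.22500000)
I·α + gyro = (0.1000, -0.1400, -0.0900)

τ = (0.1000, -0.1400, -0.0900)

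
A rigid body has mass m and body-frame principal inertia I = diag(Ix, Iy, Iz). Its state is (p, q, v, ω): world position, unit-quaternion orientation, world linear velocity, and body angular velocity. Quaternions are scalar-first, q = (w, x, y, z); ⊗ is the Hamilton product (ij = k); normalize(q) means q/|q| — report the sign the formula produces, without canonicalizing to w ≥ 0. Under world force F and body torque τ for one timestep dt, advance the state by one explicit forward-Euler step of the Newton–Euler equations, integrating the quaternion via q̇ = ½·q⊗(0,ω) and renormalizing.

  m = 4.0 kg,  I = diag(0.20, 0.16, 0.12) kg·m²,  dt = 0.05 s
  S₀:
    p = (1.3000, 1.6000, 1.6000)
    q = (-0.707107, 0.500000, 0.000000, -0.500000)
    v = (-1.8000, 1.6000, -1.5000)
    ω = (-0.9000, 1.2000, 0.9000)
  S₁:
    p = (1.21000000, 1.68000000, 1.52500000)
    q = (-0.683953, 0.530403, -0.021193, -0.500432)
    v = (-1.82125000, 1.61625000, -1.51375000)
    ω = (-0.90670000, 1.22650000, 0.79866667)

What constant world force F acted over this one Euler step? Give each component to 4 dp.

F = (-1.7000, 1.3000, -1.1000)

velocity change Δv = (-0.02125000, 0.01625000, -0.01375000)
m·(v₁−v₀)/dt = (-1.7000, 1.3000, -1.1000)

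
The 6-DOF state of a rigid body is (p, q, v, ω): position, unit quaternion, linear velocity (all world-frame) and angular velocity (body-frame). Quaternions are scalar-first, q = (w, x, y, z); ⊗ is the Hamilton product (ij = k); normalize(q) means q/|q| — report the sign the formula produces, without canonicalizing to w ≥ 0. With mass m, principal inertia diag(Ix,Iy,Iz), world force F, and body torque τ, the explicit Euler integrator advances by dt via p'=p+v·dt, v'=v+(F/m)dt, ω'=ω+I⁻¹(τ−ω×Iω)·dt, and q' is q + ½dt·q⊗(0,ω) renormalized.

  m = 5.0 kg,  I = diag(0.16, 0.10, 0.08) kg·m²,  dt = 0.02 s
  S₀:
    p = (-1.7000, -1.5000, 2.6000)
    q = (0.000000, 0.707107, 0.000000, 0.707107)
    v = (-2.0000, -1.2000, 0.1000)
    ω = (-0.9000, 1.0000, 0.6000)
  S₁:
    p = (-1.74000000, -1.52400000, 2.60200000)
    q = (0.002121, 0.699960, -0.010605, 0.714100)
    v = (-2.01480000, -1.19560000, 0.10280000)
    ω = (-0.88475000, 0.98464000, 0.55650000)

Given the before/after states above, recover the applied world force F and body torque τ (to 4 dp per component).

ω₁ − ω₀ = (0.01525000, -0.01536000, -0.04350000)
I·α + gyro = (0.1100, -0.1200, -0.1200)
Δv = v₁−v₀ = (-0.01480000, 0.00440000, 0.00280000)
m·(v₁−v₀)/dt = (-3.7000, 1.1000, 0.7000)

F = (-3.7000, 1.1000, 0.7000)
τ = (0.1100, -0.1200, -0.1200)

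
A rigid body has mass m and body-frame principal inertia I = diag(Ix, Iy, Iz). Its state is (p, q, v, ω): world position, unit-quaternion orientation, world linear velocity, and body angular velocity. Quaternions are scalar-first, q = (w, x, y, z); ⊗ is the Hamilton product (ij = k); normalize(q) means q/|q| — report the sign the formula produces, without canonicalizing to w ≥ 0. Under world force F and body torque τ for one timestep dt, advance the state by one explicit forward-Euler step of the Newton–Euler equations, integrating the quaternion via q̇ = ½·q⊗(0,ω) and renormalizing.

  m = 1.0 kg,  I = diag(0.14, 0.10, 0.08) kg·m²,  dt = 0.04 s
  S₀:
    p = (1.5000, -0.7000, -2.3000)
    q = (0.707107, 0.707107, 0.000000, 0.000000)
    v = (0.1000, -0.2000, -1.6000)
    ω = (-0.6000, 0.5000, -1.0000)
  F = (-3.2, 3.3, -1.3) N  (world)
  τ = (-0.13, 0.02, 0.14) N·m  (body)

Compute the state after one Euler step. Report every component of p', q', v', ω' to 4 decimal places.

p' = (1.5040, -0.7080, -2.3640)
q' = (0.7154, 0.6984, 0.0212, -0.0071)
v' = (-0.0280, -0.0680, -1.6520)
ω' = (-0.6400, 0.4936, -0.9360)

gyro term ω×Iω = (0.0100, 0.0360, 0.0120)
α = I⁻¹(τ − ω×Iω) = (-1.0000, -0.1600, 1.6000)
new body rate ω' = (-0.6400, 0.4936, -0.9360)
2q̇ = q⊗(0,ω) = (0.4242642, -0.4242642, 1.0606605, -0.3535535)
updated quaternion q' = (0.7154, 0.6984, 0.0212, -0.0071)
a = (-3.2000, 3.3000, -1.3000)
new position p' = (1.5040, -0.7080, -2.3640)
new velocity v' = (-0.0280, -0.0680, -1.6520)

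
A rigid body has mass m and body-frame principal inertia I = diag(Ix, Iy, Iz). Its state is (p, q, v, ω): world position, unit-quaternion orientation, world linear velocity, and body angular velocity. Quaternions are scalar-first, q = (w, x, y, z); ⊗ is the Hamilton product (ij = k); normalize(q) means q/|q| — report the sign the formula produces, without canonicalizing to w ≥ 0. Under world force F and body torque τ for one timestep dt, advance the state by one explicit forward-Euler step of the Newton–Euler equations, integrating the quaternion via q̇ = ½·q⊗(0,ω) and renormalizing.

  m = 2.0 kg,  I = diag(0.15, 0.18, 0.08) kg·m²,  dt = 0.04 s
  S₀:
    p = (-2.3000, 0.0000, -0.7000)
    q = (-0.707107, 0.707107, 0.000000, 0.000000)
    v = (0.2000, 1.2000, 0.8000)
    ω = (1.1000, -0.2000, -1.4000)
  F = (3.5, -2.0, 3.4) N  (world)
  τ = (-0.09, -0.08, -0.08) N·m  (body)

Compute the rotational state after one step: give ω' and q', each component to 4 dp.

precession coupling ω×(Iω) = (-0.0280, -0.1078, -0.0066)
α = I⁻¹(τ − ω×Iω) = (-0.4133, 0.1544, -0.9175)
new body rate ω' = (1.0835, -0.1938, -1.4367)
Hamilton product q⊗(0,ω) = (-0.7778177, -0.7778177, 1.1313712, 0.8485284)
q' = normalize(q + ½dt·q⊗(0,ω)) = (-0.7222, 0.6911, 0.0226, 0.0170)

ω' = (1.0835, -0.1938, -1.4367)
q' = (-0.7222, 0.6911, 0.0226, 0.0170)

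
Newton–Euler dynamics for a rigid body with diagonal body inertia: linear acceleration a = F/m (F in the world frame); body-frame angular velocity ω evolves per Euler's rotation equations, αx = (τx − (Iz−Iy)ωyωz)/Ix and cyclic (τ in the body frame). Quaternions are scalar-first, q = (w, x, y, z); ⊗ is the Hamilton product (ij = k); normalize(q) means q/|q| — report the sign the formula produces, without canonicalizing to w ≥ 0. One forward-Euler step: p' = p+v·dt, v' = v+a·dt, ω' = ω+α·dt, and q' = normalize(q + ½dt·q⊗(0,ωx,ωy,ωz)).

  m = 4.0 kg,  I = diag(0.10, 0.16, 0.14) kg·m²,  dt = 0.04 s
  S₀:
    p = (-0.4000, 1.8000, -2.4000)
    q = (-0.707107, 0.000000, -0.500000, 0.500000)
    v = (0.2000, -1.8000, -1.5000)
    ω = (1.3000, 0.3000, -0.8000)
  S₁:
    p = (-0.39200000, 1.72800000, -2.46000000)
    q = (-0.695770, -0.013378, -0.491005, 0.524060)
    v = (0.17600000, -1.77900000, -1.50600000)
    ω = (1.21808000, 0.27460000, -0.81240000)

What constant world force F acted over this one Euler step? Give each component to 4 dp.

F = (-2.4000, 2.1000, -0.6000)

v₁ − v₀ = (-0.02400000, 0.02100000, -0.00600000)
applied force F = (-2.4000, 2.1000, -0.6000)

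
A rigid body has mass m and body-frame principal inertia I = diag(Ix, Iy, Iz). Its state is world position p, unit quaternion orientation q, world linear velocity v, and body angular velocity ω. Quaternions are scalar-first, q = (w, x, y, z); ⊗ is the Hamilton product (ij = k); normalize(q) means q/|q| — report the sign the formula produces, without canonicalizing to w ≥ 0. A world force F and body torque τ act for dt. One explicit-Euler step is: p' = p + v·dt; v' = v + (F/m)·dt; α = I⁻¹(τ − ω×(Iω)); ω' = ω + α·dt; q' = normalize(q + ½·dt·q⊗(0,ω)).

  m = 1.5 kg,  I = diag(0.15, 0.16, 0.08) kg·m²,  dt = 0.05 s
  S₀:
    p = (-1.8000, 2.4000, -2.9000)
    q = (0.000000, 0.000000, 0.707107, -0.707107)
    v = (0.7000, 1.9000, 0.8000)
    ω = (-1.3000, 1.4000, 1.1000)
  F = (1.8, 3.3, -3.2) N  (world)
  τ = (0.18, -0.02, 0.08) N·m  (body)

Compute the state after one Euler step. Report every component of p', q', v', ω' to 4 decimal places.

p' = (-1.7650, 2.4950, -2.8600)
q' = (-0.0053, 0.0441, 0.7290, -0.6831)
v' = (0.7600, 2.0100, 0.6933)
ω' = (-1.1989, 1.4250, 1.1614)

ω×(Iω) gyroscopic = (-0.1232, -0.1001, -0.0182)
(τ − ω×Iω)/I = (2.0213, 0.5006, 1.2275)
ω' = ω + α·dt = (-1.1989, 1.4250, 1.1614)
2q̇ = q⊗(0,ω) = (-0.2121321, 1.7677675, 0.9192391, 0.9192391)
q' = normalize(q + ½dt·q⊗(0,ω)) = (-0.0053, 0.0441, 0.7290, -0.6831)
a = F/m = (1.2000, 2.2000, -2.1333)
new position p' = (-1.7650, 2.4950, -2.8600)
v + (F/m)dt = (0.7600, 2.0100, 0.6933)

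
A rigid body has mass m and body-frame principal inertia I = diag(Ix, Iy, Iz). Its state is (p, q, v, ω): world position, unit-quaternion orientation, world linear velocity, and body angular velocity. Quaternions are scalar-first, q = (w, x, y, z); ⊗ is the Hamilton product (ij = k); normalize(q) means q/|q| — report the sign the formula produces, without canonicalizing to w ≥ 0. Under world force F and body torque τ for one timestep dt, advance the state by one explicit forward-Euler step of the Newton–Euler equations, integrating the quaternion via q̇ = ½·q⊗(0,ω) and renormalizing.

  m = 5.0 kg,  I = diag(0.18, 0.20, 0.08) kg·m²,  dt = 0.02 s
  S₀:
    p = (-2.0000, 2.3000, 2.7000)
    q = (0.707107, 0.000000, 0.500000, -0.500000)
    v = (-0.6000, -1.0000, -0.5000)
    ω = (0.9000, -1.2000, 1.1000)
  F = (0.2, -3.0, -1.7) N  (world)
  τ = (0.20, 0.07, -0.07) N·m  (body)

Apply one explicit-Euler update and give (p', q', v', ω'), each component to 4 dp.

precession coupling ω×(Iω) = (0.1584, 0.0990, -0.0216)
(τ − ω×Iω)/I = (0.2311, -0.1450, -0.6050)
ω' = ω + α·dt = (0.9046, -1.2029, 1.0879)
q⊗(0,ω) = (1.1500000, 0.5863963, -1.2985284, 0.3278177)
updated quaternion q' = (0.7185, 0.0059, 0.4869, -0.4966)
p + v·dt = (-2.0120, 2.2800, 2.6900)
v + (F/m)dt = (-0.5992, -1.0120, -0.5068)

p' = (-2.0120, 2.2800, 2.6900)
q' = (0.7185, 0.0059, 0.4869, -0.4966)
v' = (-0.5992, -1.0120, -0.5068)
ω' = (0.9046, -1.2029, 1.0879)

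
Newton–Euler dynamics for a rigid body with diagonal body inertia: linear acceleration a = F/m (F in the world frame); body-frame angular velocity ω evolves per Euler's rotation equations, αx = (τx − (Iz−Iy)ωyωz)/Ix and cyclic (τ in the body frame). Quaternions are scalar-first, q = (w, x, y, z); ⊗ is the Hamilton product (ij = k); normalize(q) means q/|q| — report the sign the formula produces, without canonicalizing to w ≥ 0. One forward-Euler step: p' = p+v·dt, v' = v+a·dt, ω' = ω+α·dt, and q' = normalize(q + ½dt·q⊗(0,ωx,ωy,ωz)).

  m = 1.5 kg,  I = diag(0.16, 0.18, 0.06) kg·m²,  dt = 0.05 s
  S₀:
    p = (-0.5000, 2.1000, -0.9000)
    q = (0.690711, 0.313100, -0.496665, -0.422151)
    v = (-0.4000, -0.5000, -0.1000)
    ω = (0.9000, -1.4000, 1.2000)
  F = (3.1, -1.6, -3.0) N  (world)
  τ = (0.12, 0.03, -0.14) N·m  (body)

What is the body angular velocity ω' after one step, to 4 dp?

gyro term ω×Iω = (0.2016, 0.1080, -0.0252)
α = I⁻¹(τ − ω×Iω) = (-0.5100, -0.4333, -1.9133)
ω' = ω + α·dt = (0.8745, -1.4217, 1.1043)

ω' = (0.8745, -1.4217, 1.1043)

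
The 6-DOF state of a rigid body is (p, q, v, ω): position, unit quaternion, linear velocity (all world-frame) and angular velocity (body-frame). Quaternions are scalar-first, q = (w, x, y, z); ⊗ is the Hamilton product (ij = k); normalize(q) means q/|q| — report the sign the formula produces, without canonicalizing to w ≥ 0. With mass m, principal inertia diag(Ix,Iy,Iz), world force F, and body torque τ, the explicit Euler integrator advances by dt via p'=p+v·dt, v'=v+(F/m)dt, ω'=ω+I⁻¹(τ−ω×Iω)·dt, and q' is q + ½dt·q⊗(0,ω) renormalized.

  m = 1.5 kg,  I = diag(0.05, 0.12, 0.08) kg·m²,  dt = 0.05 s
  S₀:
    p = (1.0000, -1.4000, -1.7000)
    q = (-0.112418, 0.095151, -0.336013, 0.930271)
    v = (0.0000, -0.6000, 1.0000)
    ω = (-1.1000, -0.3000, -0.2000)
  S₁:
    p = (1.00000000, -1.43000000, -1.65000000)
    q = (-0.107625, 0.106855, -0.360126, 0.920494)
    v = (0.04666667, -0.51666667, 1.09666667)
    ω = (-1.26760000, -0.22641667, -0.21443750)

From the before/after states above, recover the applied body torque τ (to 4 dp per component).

τ = (-0.1700, 0.1700, 0.0000)

Δω = ω₁−ω₀ = (-0.16760000, 0.07358333, -0.01443750)
precession coupling = (-0.0024, -0.0066, 0.0231)
applied torque τ = (-0.1700, 0.1700, 0.0000)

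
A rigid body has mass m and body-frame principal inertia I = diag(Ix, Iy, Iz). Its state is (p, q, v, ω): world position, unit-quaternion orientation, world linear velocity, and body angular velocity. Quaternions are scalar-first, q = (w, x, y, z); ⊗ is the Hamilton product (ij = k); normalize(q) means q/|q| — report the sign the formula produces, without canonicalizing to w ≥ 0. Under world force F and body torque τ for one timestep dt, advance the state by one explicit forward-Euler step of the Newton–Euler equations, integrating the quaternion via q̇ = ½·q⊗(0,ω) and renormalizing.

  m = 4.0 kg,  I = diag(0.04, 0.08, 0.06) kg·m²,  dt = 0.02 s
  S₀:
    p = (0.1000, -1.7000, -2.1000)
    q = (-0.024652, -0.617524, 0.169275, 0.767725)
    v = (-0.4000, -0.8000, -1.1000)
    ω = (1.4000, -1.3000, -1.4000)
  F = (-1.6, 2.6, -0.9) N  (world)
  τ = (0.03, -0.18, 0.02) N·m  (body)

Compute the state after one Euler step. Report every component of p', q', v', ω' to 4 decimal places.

p + v·dt = (0.0920, -1.7160, -2.1220)
new velocity v' = (-0.4080, -0.7870, -1.1045)
angular accel α = (1.6600, -2.7400, 1.5467)
ω + α·dt = (1.4332, -1.3548, -1.3691)
q⊗(0,ω) = (2.1594061, 0.7265447, 0.2423290, 0.6003090)
q' = normalize(q + ½dt·q⊗(0,ω)) = (-0.0031, -0.6101, 0.1717, 0.7735)

p' = (0.0920, -1.7160, -2.1220)
q' = (-0.0031, -0.6101, 0.1717, 0.7735)
v' = (-0.4080, -0.7870, -1.1045)
ω' = (1.4332, -1.3548, -1.3691)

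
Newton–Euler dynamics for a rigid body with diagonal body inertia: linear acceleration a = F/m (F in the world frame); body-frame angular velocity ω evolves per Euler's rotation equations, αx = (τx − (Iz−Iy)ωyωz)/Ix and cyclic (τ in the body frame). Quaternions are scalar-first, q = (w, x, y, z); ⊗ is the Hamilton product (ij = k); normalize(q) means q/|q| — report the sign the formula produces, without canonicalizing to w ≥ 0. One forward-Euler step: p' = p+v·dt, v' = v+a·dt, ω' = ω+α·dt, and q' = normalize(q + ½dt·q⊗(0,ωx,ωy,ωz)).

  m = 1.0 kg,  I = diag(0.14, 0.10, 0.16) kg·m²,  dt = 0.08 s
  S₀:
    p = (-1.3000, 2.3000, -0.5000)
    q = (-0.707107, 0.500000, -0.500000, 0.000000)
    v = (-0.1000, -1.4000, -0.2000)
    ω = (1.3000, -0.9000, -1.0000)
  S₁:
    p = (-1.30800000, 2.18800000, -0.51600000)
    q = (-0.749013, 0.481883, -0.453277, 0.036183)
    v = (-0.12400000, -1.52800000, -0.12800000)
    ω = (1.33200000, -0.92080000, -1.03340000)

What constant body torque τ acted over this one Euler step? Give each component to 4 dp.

rate change Δω = (0.03200000, -0.02080000, -0.03340000)
τ = I·(Δω/dt) + ω₀×(Iω₀) = (0.1100, 0.0000, -0.0200)

τ = (0.1100, 0.0000, -0.0200)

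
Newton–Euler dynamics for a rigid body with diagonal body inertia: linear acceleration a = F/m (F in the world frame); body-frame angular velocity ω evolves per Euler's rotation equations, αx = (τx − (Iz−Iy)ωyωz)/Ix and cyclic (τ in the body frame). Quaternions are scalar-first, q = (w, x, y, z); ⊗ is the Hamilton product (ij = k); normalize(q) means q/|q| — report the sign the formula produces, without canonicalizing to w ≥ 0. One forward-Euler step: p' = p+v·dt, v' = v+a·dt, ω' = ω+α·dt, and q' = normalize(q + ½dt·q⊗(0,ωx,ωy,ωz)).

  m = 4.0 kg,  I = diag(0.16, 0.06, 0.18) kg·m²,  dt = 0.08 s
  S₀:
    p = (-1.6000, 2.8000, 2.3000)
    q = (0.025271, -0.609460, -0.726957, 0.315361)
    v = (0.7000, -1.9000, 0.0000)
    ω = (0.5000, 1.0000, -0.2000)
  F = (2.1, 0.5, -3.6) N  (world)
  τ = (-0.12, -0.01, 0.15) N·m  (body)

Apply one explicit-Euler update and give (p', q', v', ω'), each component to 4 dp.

p' = (-1.5440, 2.6480, 2.3000)
q' = (0.0690, -0.6151, -0.7238, 0.3050)
v' = (0.7420, -1.8900, -0.0720)
ω' = (0.4520, 0.9840, -0.1111)

p + v·dt = (-1.5440, 2.6480, 2.3000)
v + (F/m)dt = (0.7420, -1.8900, -0.0720)
(τ − ω×Iω)/I = (-0.6000, -0.2000, 1.1111)
ω' = ω + α·dt = (0.4520, 0.9840, -0.1111)
Hamilton product q⊗(0,ω) = (1.0947592, -0.1573341, 0.0610595, -0.2510357)
updated quaternion q' = (0.0690, -0.6151, -0.7238, 0.3050)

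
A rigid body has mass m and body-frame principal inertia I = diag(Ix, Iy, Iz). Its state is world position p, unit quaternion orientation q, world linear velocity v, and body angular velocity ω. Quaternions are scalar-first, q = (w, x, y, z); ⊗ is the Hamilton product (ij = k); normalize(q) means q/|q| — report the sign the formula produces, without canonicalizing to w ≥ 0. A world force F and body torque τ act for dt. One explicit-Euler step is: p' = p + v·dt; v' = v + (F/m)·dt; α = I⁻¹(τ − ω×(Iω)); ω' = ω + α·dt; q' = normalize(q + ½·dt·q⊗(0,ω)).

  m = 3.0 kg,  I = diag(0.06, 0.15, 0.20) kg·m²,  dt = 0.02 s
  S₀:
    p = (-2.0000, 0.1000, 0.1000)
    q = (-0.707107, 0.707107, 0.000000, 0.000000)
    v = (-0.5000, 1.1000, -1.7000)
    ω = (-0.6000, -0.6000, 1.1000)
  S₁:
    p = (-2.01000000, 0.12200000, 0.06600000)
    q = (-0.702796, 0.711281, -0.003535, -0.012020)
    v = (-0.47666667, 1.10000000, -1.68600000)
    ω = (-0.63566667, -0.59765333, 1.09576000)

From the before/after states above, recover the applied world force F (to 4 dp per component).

F = (3.5000, 0.0000, 2.1000)

v₁ − v₀ = (0.02333333, 0.00000000, 0.01400000)
applied force F = (3.5000, 0.0000, 2.1000)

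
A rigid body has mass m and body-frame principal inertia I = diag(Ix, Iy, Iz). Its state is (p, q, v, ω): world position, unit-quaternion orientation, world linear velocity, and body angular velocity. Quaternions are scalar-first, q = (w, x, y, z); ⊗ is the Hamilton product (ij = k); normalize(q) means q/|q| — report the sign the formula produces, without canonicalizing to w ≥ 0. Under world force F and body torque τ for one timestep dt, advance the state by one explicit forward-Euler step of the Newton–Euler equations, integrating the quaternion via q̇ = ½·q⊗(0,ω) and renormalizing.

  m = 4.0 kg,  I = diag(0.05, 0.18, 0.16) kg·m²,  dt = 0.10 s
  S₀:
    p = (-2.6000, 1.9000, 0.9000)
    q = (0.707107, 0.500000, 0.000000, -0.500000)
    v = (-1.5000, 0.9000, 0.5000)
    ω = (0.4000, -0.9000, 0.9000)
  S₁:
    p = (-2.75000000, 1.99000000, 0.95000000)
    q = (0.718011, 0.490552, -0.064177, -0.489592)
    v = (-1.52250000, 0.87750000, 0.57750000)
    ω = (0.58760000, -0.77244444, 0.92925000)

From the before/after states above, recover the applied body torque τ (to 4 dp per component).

τ = (0.1100, 0.1900, 0.0000)

ω₁ − ω₀ = (0.18760000, 0.12755556, 0.02925000)
I·α + gyro = (0.1100, 0.1900, 0.0000)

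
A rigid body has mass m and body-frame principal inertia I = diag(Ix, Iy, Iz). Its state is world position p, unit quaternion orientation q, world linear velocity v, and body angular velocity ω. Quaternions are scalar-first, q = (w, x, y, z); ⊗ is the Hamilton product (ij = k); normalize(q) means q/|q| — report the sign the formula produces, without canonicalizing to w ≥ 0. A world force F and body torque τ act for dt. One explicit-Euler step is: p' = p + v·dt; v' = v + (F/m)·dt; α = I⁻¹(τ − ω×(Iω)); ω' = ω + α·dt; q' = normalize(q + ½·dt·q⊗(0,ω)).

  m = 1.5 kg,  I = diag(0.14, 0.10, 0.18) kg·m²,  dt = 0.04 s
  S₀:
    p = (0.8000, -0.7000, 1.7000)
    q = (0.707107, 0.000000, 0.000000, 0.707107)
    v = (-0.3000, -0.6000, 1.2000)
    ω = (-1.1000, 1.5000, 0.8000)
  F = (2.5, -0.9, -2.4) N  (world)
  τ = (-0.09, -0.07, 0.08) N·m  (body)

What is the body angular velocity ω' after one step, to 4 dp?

ω×(Iω) gyroscopic = (0.0960, 0.0352, 0.0660)
(τ − ω×Iω)/I = (-1.3286, -1.0520, 0.0778)
new body rate ω' = (-1.1531, 1.4579, 0.8031)

ω' = (-1.1531, 1.4579, 0.8031)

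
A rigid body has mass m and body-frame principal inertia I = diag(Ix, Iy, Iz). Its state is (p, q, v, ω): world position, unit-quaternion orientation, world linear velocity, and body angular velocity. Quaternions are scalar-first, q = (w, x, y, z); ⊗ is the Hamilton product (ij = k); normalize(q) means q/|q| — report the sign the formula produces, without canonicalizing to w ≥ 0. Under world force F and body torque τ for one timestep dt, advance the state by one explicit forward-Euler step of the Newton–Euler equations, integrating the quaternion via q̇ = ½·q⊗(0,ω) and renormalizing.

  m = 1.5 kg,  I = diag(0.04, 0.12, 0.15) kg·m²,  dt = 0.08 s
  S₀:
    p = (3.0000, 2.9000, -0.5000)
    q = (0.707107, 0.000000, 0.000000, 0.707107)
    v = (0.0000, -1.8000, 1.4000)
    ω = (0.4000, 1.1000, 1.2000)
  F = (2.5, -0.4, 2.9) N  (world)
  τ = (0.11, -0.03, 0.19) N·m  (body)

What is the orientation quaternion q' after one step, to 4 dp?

2q̇ = q⊗(0,ω) = (-0.8485284, -0.4949749, 1.0606605, 0.8485284)
q + ½dt·q⊗(0,ω), renormalized = (0.6717, -0.0198, 0.0423, 0.7394)

q' = (0.6717, -0.0198, 0.0423, 0.7394)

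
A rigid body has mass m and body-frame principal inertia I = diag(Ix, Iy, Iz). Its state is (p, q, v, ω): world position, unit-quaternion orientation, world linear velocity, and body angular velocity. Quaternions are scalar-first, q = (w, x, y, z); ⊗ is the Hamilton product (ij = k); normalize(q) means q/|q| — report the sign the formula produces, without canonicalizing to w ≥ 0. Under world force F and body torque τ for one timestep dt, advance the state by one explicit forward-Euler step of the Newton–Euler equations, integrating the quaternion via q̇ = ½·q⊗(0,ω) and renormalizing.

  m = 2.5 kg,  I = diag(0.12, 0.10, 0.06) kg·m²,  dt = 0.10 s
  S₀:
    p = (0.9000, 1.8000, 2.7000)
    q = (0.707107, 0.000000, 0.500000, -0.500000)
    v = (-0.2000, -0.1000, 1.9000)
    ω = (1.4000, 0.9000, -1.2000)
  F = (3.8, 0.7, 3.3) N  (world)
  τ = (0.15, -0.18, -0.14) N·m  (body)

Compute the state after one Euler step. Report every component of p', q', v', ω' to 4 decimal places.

a = (1.5200, 0.2800, 1.3200)
new position p' = (0.8800, 1.7900, 2.8900)
new velocity v' = (-0.0480, -0.0720, 2.0320)
ω×(Iω) gyroscopic = (0.0432, -0.1008, -0.0252)
(τ − ω×Iω)/I = (0.8900, -0.7920, -1.9133)
ω' = ω + α·dt = (1.4890, 0.8208, -1.3913)
Hamilton product q⊗(0,ω) = (-1.0500000, 0.8399498, -0.0636037, -1.5485284)
q' = normalize(q + ½dt·q⊗(0,ω)) = (0.6512, 0.0418, 0.4942, -0.5744)

p' = (0.8800, 1.7900, 2.8900)
q' = (0.6512, 0.0418, 0.4942, -0.5744)
v' = (-0.0480, -0.0720, 2.0320)
ω' = (1.4890, 0.8208, -1.3913)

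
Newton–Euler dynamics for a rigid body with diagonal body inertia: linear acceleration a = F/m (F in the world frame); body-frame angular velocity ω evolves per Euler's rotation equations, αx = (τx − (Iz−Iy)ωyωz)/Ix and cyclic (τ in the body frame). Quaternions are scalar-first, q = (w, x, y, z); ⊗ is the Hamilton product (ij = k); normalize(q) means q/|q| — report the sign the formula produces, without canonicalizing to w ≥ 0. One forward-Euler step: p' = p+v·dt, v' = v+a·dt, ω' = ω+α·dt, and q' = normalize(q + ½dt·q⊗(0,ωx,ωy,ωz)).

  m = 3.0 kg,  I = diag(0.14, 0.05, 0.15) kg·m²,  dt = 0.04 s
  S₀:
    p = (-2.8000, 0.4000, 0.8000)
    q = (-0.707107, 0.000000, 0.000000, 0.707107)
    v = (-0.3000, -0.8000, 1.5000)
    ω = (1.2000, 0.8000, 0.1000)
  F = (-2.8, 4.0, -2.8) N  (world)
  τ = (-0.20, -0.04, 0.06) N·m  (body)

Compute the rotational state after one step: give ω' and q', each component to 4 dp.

ω' = (1.1406, 0.7690, 0.1390)
q' = (-0.7082, -0.0283, 0.0057, 0.7054)

gyro term ω×Iω = (0.0080, -0.0012, -0.0864)
(τ − ω×Iω)/I = (-1.4857, -0.7760, 0.9760)
ω' = ω + α·dt = (1.1406, 0.7690, 0.1390)
Hamilton product q⊗(0,ω) = (-0.0707107, -1.4142140, 0.2828428, -0.0707107)
updated quaternion q' = (-0.7082, -0.0283, 0.0057, 0.7054)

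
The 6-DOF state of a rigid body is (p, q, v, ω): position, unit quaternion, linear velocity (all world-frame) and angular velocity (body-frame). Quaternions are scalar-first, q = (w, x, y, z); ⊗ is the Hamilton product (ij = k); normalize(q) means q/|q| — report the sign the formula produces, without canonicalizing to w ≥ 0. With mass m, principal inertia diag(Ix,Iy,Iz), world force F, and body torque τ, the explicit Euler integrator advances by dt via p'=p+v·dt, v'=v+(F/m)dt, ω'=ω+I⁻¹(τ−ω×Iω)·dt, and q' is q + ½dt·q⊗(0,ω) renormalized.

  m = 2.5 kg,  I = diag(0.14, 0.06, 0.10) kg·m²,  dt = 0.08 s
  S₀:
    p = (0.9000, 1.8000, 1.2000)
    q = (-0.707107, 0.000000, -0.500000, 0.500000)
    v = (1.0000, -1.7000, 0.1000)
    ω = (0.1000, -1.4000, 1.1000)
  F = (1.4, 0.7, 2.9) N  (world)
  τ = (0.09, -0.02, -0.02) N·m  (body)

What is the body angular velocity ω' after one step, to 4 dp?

gyro term ω×Iω = (-0.0616, 0.0044, 0.0112)
(τ − ω×Iω)/I = (1.0829, -0.4067, -0.3120)
new body rate ω' = (0.1866, -1.4325, 1.0750)

ω' = (0.1866, -1.4325, 1.0750)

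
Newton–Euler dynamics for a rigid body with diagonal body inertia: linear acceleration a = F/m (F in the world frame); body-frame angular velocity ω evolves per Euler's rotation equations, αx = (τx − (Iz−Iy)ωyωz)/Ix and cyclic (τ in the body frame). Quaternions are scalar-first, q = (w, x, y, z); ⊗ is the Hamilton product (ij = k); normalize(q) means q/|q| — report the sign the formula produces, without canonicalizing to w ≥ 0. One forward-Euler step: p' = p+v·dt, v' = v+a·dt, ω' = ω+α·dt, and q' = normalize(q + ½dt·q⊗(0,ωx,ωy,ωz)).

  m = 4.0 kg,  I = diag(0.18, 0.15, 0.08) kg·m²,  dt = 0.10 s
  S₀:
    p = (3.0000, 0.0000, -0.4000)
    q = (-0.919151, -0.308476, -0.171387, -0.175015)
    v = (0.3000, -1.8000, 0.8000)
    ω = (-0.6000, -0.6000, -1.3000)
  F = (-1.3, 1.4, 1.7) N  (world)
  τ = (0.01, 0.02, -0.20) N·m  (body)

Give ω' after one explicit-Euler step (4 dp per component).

precession coupling ω×(Iω) = (-0.0546, 0.0780, -0.0108)
(τ − ω×Iω)/I = (0.3589, -0.3867, -2.3650)
ω + α·dt = (-0.5641, -0.6387, -1.5365)

ω' = (-0.5641, -0.6387, -1.5365)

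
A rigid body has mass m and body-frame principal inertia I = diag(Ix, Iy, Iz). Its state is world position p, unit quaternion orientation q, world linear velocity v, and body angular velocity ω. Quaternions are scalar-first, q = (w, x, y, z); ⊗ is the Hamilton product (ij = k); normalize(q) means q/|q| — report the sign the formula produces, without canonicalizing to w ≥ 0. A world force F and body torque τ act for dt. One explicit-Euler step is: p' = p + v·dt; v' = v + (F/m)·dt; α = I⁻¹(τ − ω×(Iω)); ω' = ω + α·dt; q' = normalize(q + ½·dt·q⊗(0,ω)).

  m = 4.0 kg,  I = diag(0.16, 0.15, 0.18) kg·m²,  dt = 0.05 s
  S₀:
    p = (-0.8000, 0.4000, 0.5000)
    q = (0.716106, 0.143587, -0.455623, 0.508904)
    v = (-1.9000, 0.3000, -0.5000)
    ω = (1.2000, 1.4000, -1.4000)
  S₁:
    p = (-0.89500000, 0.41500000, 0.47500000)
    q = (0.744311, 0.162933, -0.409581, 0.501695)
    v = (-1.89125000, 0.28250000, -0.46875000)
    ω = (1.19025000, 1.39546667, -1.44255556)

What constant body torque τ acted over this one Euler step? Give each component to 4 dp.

τ = (-0.0900, 0.0200, -0.1700)

ω₁ − ω₀ = (-0.00975000, -0.00453333, -0.04255556)
I·α + gyro = (-0.0900, 0.0200, -0.1700)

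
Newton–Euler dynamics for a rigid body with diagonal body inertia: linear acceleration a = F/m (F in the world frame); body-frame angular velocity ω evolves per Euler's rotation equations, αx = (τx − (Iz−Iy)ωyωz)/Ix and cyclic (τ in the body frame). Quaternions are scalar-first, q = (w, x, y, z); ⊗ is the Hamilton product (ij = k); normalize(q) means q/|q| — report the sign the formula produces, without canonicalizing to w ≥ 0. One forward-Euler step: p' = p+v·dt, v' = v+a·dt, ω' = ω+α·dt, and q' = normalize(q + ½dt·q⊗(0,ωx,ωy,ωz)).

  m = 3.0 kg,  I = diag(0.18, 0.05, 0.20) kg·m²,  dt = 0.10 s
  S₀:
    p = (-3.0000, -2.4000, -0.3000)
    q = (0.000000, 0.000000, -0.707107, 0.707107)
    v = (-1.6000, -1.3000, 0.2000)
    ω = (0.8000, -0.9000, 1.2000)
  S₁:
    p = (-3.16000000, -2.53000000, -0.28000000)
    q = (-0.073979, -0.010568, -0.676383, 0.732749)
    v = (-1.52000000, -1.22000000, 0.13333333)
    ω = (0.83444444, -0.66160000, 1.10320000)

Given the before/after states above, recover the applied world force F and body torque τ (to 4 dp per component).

ω₁ − ω₀ = (0.03444444, 0.23840000, -0.09680000)
ω₀×(Iω₀) = (-0.1620, -0.0192, 0.0936)
applied torque τ = (-0.1000, 0.1000, -0.1000)
Δv = v₁−v₀ = (0.08000000, 0.08000000, -0.06666667)
F = m·Δv/dt = (2.4000, 2.4000, -2.0000)

F = (2.4000, 2.4000, -2.0000)
τ = (-0.1000, 0.1000, -0.1000)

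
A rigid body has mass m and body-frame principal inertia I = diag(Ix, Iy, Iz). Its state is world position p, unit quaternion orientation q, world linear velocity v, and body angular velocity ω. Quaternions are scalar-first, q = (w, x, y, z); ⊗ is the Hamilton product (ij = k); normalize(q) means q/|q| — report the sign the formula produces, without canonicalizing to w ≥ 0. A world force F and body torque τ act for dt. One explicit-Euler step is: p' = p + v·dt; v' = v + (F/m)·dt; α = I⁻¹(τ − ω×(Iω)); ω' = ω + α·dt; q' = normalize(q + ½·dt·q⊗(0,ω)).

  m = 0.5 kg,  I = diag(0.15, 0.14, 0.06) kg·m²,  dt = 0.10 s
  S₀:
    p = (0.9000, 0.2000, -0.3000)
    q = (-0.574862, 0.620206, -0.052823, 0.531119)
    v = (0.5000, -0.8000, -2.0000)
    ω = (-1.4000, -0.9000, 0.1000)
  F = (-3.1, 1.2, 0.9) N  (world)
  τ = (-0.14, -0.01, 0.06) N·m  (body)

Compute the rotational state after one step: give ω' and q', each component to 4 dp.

gyro term ω×Iω = (0.0072, -0.0126, -0.0126)
angular accel α = (-0.9813, 0.0186, 1.2100)
ω + α·dt = (-1.4981, -0.8981, 0.2210)
Hamilton product q⊗(0,ω) = (0.7676358, 1.2775316, -0.2882114, -0.6896238)
q' = normalize(q + ½dt·q⊗(0,ω)) = (-0.5346, 0.6817, -0.0670, 0.4949)

ω' = (-1.4981, -0.8981, 0.2210)
q' = (-0.5346, 0.6817, -0.0670, 0.4949)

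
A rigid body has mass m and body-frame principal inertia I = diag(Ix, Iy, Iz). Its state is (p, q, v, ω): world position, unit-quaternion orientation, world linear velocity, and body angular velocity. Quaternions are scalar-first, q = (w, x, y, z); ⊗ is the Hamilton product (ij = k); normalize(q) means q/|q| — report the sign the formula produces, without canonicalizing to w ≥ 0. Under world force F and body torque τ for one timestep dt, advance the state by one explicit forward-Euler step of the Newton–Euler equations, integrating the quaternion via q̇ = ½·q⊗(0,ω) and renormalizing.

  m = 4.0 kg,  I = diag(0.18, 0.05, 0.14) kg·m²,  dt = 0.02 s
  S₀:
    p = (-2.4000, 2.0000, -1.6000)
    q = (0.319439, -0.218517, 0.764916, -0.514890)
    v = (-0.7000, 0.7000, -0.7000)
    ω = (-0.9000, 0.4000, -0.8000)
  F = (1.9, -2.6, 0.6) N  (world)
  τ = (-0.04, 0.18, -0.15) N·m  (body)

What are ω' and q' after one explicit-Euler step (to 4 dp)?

α = I⁻¹(τ − ω×Iω) = (-0.0622, 3.0240, -1.4057)
new body rate ω' = (-0.9012, 0.4605, -0.8281)
2q̇ = q⊗(0,ω) = (-0.9145437, -0.6934719, 0.4163630, 0.3454664)
q' = normalize(q + ½dt·q⊗(0,ω)) = (0.3103, -0.2254, 0.7690, -0.5114)

ω' = (-0.9012, 0.4605, -0.8281)
q' = (0.3103, -0.2254, 0.7690, -0.5114)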